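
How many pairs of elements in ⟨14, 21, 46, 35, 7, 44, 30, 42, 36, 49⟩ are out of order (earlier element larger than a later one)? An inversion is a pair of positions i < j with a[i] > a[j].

14

For each element, count later entries that are smaller:
14: 1
21: 1
46: 6
35: 2
7: 0
44: 3
30: 0
42: 1
36: 0
49: 0
Sum: 1 + 1 + 6 + 2 + 0 + 3 + 0 + 1 + 0 + 0 = 14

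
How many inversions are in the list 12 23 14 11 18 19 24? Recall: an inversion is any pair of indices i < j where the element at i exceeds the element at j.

6 inversions

Sweep left to right; for each value list the smaller values that follow it:
12: 1
23: 4
14: 1
11: 0
18: 0
19: 0
24: 0
Sum: 1 + 4 + 1 + 0 + 0 + 0 + 0 = 6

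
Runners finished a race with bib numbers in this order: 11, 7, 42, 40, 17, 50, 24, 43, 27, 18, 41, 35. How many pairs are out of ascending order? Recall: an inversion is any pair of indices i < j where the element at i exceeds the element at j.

26

For each element, count later entries that are smaller:
11: 1
7: 0
42: 7
40: 5
17: 0
50: 6
24: 1
43: 4
27: 1
18: 0
41: 1
35: 0
Sum: 1 + 0 + 7 + 5 + 0 + 6 + 1 + 4 + 1 + 0 + 1 + 0 = 26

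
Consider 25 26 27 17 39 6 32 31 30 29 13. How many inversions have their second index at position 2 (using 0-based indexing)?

0

The element at index 2 is 27.
Elements before it: 25, 26
None of them are larger than 27.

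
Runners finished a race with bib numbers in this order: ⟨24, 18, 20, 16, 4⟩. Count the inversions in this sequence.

9 inversions

Count, for each position, how many later elements it exceeds:
24 → 18, 20, 16, 4 → 4
18 → 16, 4 → 2
20 → 16, 4 → 2
16 → 4 → 1
4 → none → 0
Sum: 4 + 2 + 2 + 1 + 0 = 9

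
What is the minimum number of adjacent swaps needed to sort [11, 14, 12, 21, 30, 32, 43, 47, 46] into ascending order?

2 adjacent swaps

The minimum number of adjacent swaps to sort an array equals its inversion count, since every such swap removes exactly one inversion.
Count inversions — for each element, later elements that are smaller:
11: none → 0
14: 12 → 1
12: none → 0
21: none → 0
30: none → 0
32: none → 0
43: none → 0
47: 46 → 1
46: none → 0
Total inversions: 0 + 1 + 0 + 0 + 0 + 0 + 0 + 1 + 0 = 2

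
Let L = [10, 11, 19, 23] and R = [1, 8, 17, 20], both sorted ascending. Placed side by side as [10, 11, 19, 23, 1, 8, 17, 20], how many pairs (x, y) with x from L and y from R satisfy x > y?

Take each right-half value and tally the left-half values above it:
r = 1: 10, 11, 19, 23 → 4
r = 8: 10, 11, 19, 23 → 4
r = 17: 19, 23 → 2
r = 20: 23 → 1
Cross-inversions: 4 + 4 + 2 + 1 = 11

11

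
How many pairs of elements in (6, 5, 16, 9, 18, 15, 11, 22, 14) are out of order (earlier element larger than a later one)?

11

For each element, count later entries that are smaller:
6: 1
5: 0
16: 4
9: 0
18: 3
15: 2
11: 0
22: 1
14: 0
Sum: 1 + 0 + 4 + 0 + 3 + 2 + 0 + 1 + 0 = 11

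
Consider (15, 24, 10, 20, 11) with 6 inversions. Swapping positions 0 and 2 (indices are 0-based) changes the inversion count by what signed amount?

-1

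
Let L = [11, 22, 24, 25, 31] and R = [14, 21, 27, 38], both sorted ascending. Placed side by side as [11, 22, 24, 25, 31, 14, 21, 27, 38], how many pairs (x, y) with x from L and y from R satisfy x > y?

9 split inversions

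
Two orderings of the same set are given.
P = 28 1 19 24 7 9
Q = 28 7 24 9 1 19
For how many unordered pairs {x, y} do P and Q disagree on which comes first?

Assign each item its position (1..6) in the first ordering, then rewrite the second ordering as that position sequence:
positions: 28→1, 1→2, 19→3, 24→4, 7→5, 9→6
second ordering as positions: [1, 5, 4, 6, 2, 3]
Discordant pairs = inversions in this position sequence.
1: 0
5: 4, 2, 3 → 3
4: 2, 3 → 2
6: 2, 3 → 2
2: 0
3: 0
Total: 0 + 3 + 2 + 2 + 0 + 0 = 7

Disagreeing pairs: 7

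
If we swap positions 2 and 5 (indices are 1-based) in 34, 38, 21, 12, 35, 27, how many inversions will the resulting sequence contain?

8

Positions 2 and 5 hold 38 and 35; after swapping, the array is [34, 35, 21, 12, 38, 27].
For each element, count later entries that are smaller:
34 → 21, 12, 27 → 3
35 → 21, 12, 27 → 3
21 → 12 → 1
12 → none → 0
38 → 27 → 1
27 → none → 0
Sum: 3 + 3 + 1 + 0 + 1 + 0 = 8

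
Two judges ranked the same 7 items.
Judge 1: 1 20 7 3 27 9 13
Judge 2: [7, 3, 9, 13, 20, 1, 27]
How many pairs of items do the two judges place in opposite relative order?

11 discordant pairs

Assign each item its position (1..7) in the first ordering, then rewrite the second ordering as that position sequence:
positions: 1→1, 20→2, 7→3, 3→4, 27→5, 9→6, 13→7
second ordering as positions: [3, 4, 6, 7, 2, 1, 5]
Discordant pairs = inversions in this position sequence.
3: 2, 1 → 2
4: 2, 1 → 2
6: 2, 1, 5 → 3
7: 2, 1, 5 → 3
2: 1 → 1
1: 0
5: 0
Total: 2 + 2 + 3 + 3 + 1 + 0 + 0 = 11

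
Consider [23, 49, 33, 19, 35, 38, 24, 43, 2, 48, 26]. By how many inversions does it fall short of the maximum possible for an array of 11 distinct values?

Maximum inversions for 11 distinct elements is C(11, 2) = 11·10/2 = 55.
Current inversions — for each element, count later smaller elements:
23: 2
49: 9
33: 4
19: 1
35: 3
38: 3
24: 1
43: 2
2: 0
48: 1
26: 0
Current total: 2 + 9 + 4 + 1 + 3 + 3 + 1 + 2 + 0 + 1 + 0 = 26
Shortfall: 55 − 26 = 29

29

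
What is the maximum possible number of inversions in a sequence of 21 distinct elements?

The maximum occurs when the array is in strictly decreasing order: every one of the C(21, 2) pairs is inverted.
C(21, 2) = 21·20/2 = 210

210 inversions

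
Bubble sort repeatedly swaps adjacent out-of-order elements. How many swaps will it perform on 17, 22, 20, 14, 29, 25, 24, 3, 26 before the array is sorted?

The minimum number of adjacent swaps to sort an array equals its inversion count, since every such swap removes exactly one inversion.
Count inversions — for each element, later elements that are smaller:
17: 14, 3 → 2
22: 20, 14, 3 → 3
20: 14, 3 → 2
14: 3 → 1
29: 25, 24, 3, 26 → 4
25: 24, 3 → 2
24: 3 → 1
3: none → 0
26: none → 0
Total inversions: 2 + 3 + 2 + 1 + 4 + 2 + 1 + 0 + 0 = 15

15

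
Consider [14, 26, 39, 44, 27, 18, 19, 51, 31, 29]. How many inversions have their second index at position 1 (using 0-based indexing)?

0 such elements

The element at index 1 is 26.
Elements before it: 14
None of them are larger than 26.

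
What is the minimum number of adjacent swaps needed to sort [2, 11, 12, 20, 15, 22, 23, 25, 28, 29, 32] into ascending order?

Minimum adjacent swaps = number of inversions (each swap of adjacent out-of-order elements removes one inversion and no swap can remove more).
Count inversions — for each element, later elements that are smaller:
2: none → 0
11: none → 0
12: none → 0
20: 15 → 1
15: none → 0
22: none → 0
23: none → 0
25: none → 0
28: none → 0
29: none → 0
32: none → 0
Total inversions: 0 + 0 + 0 + 1 + 0 + 0 + 0 + 0 + 0 + 0 + 0 = 1

1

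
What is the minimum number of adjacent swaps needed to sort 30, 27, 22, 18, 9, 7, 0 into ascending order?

Each adjacent swap fixes exactly one inversion, so the minimum swap count equals the number of inversions.
Count inversions — for each element, later elements that are smaller:
30: 27, 22, 18, 9, 7, 0 → 6
27: 22, 18, 9, 7, 0 → 5
22: 18, 9, 7, 0 → 4
18: 9, 7, 0 → 3
9: 7, 0 → 2
7: 0 → 1
0: none → 0
Total inversions: 6 + 5 + 4 + 3 + 2 + 1 + 0 = 21

There are 21 swaps.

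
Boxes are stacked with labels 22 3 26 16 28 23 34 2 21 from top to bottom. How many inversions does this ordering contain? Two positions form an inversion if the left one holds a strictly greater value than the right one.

17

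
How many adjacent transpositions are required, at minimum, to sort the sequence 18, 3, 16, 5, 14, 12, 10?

There are 13 adjacent swaps.

Each adjacent swap fixes exactly one inversion, so the minimum swap count equals the number of inversions.
Count inversions — for each element, later elements that are smaller:
18: 3, 16, 5, 14, 12, 10 → 6
3: none → 0
16: 5, 14, 12, 10 → 4
5: none → 0
14: 12, 10 → 2
12: 10 → 1
10: none → 0
Total inversions: 6 + 0 + 4 + 0 + 2 + 1 + 0 = 13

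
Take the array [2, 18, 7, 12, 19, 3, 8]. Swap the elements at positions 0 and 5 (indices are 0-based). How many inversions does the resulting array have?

Positions 0 and 5 hold 2 and 3; after swapping, the array is [3, 18, 7, 12, 19, 2, 8].
Element-by-element contributions:
3: 1
18: 4
7: 1
12: 2
19: 2
2: 0
8: 0
Sum: 1 + 4 + 1 + 2 + 2 + 0 + 0 = 10

10 inversions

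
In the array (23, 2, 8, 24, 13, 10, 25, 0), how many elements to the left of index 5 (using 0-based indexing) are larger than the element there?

3

The element at index 5 is 10.
Elements before it: 23, 2, 8, 24, 13
Those larger than 10: 23, 24, 13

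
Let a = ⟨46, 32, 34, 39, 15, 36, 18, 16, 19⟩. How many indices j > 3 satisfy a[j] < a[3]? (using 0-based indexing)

5 such elements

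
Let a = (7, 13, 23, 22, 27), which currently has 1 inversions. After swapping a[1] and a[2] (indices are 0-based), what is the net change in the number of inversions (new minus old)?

+1

Positions 1 and 2 hold 13 and 23; after swapping, the array is [7, 23, 13, 22, 27].
Count, for each position, how many later elements it exceeds:
7: 0
23: 2
13: 0
22: 0
27: 0
Sum: 0 + 2 + 0 + 0 + 0 = 2
Change: 2 − 1 = +1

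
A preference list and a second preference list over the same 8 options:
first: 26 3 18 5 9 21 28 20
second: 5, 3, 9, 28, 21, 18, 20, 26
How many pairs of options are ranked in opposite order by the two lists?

Assign each item its position (1..8) in the first ordering, then rewrite the second ordering as that position sequence:
positions: 26→1, 3→2, 18→3, 5→4, 9→5, 21→6, 28→7, 20→8
second ordering as positions: [4, 2, 5, 7, 6, 3, 8, 1]
Discordant pairs = inversions in this position sequence.
4: 2, 3, 1 → 3
2: 1 → 1
5: 3, 1 → 2
7: 6, 3, 1 → 3
6: 3, 1 → 2
3: 1 → 1
8: 1 → 1
1: 0
Total: 3 + 1 + 2 + 3 + 2 + 1 + 1 + 0 = 13

13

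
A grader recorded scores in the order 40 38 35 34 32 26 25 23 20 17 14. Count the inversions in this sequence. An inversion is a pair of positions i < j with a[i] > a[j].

For each element, count later entries that are smaller:
40: 10
38: 9
35: 8
34: 7
32: 6
26: 5
25: 4
23: 3
20: 2
17: 1
14: 0
Sum: 10 + 9 + 8 + 7 + 6 + 5 + 4 + 3 + 2 + 1 + 0 = 55

Out-of-order pairs: 55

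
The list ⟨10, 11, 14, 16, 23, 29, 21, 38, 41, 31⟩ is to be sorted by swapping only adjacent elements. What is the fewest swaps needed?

Minimum adjacent swaps = number of inversions (each swap of adjacent out-of-order elements removes one inversion and no swap can remove more).
Count inversions — for each element, later elements that are smaller:
10: none → 0
11: none → 0
14: none → 0
16: none → 0
23: 21 → 1
29: 21 → 1
21: none → 0
38: 31 → 1
41: 31 → 1
31: none → 0
Total inversions: 0 + 0 + 0 + 0 + 1 + 1 + 0 + 1 + 1 + 0 = 4

4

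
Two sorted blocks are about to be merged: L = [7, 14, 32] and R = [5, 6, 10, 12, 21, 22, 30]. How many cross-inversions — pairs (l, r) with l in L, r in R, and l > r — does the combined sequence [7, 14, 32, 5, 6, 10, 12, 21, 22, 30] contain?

13 split inversions

Count, for every r in R, how many entries of L exceed r:
r = 5: 7, 14, 32 → 3
r = 6: 7, 14, 32 → 3
r = 10: 14, 32 → 2
r = 12: 14, 32 → 2
r = 21: 32 → 1
r = 22: 32 → 1
r = 30: 32 → 1
Cross-inversions: 3 + 3 + 2 + 2 + 1 + 1 + 1 = 13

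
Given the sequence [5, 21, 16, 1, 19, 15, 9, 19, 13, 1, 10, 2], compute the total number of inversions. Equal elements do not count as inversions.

There are 41 out-of-order pairs.

For each element, count later entries that are smaller:
5 → 1, 1, 2 → 3
21 → 16, 1, 19, 15, 9, 19, 13, 1, 10, 2 → 10
16 → 1, 15, 9, 13, 1, 10, 2 → 7
1 → none → 0
19 → 15, 9, 13, 1, 10, 2 → 6
15 → 9, 13, 1, 10, 2 → 5
9 → 1, 2 → 2
19 → 13, 1, 10, 2 → 4
13 → 1, 10, 2 → 3
1 → none → 0
10 → 2 → 1
2 → none → 0
Sum: 3 + 10 + 7 + 0 + 6 + 5 + 2 + 4 + 3 + 0 + 1 + 0 = 41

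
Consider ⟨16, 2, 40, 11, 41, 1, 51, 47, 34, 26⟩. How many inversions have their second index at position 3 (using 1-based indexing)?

0

The element at index 3 is 40.
Elements before it: 16, 2
None of them are larger than 40.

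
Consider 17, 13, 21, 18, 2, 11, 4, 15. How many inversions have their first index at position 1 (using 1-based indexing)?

The element at index 1 is 17.
Elements after it: 13, 21, 18, 2, 11, 4, 15
Those smaller than 17: 13, 2, 11, 4, 15

5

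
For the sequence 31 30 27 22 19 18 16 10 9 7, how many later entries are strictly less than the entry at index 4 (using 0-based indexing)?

The element at index 4 is 19.
Elements after it: 18, 16, 10, 9, 7
Those smaller than 19: 18, 16, 10, 9, 7

5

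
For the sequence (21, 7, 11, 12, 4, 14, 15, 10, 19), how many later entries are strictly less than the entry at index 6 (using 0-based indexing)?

1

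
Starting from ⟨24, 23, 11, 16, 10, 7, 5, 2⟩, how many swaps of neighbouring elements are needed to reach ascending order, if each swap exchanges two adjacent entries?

27 swaps

The minimum number of adjacent swaps to sort an array equals its inversion count, since every such swap removes exactly one inversion.
Count inversions — for each element, later elements that are smaller:
24: 23, 11, 16, 10, 7, 5, 2 → 7
23: 11, 16, 10, 7, 5, 2 → 6
11: 10, 7, 5, 2 → 4
16: 10, 7, 5, 2 → 4
10: 7, 5, 2 → 3
7: 5, 2 → 2
5: 2 → 1
2: none → 0
Total inversions: 7 + 6 + 4 + 4 + 3 + 2 + 1 + 0 = 27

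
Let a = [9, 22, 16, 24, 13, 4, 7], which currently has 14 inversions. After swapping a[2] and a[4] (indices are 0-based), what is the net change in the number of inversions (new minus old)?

Positions 2 and 4 hold 16 and 13; after swapping, the array is [9, 22, 13, 24, 16, 4, 7].
Count, for each position, how many later elements it exceeds:
9 → 4, 7 → 2
22 → 13, 16, 4, 7 → 4
13 → 4, 7 → 2
24 → 16, 4, 7 → 3
16 → 4, 7 → 2
4 → none → 0
7 → none → 0
Sum: 2 + 4 + 2 + 3 + 2 + 0 + 0 = 13
Change: 13 − 14 = -1

-1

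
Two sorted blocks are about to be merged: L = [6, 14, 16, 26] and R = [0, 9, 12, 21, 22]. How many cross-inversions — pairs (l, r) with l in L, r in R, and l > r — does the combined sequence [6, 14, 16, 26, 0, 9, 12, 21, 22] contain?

12 split inversions

For each element r of the right run, count left-run elements greater than r:
r = 0: 6, 14, 16, 26 → 4
r = 9: 14, 16, 26 → 3
r = 12: 14, 16, 26 → 3
r = 21: 26 → 1
r = 22: 26 → 1
Cross-inversions: 4 + 3 + 3 + 1 + 1 = 12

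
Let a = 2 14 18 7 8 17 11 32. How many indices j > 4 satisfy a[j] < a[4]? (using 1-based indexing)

0

The element at index 4 is 7.
Elements after it: 8, 17, 11, 32
None of them are smaller than 7.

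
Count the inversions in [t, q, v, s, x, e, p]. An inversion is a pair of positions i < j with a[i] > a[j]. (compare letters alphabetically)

Element-by-element contributions:
t: 4
q: 2
v: 3
s: 2
x: 2
e: 0
p: 0
Sum: 4 + 2 + 3 + 2 + 2 + 0 + 0 = 13

13 out-of-order pairs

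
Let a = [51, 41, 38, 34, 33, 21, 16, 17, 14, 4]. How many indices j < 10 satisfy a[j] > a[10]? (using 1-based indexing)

9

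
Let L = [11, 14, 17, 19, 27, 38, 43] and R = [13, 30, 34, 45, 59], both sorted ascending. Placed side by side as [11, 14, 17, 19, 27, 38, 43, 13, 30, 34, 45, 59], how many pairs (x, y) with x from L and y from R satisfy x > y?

Split inversions: 10

For each element r of the right run, count left-run elements greater than r:
r = 13: 14, 17, 19, 27, 38, 43 → 6
r = 30: 38, 43 → 2
r = 34: 38, 43 → 2
r = 45: none → 0
r = 59: none → 0
Cross-inversions: 6 + 2 + 2 + 0 + 0 = 10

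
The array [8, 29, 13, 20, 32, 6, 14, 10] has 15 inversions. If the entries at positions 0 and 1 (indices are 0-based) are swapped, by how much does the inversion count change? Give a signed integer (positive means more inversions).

Positions 0 and 1 hold 8 and 29; after swapping, the array is [29, 8, 13, 20, 32, 6, 14, 10].
Sweep left to right; for each value list the smaller values that follow it:
29 → 8, 13, 20, 6, 14, 10 → 6
8 → 6 → 1
13 → 6, 10 → 2
20 → 6, 14, 10 → 3
32 → 6, 14, 10 → 3
6 → none → 0
14 → 10 → 1
10 → none → 0
Sum: 6 + 1 + 2 + 3 + 3 + 0 + 1 + 0 = 16
Change: 16 − 15 = +1

+1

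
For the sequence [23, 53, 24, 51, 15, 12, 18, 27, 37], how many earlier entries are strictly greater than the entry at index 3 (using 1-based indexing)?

The element at index 3 is 24.
Elements before it: 23, 53
Those larger than 24: 53

1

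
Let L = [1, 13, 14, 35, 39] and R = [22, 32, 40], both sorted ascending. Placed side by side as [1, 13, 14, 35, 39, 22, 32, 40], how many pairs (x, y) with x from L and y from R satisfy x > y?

4

Take each right-half value and tally the left-half values above it:
r = 22: 35, 39 → 2
r = 32: 35, 39 → 2
r = 40: none → 0
Cross-inversions: 2 + 2 + 0 = 4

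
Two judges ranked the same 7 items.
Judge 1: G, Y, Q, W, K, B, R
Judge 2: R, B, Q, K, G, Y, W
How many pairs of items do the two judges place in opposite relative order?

Discordant pairs: 16

Assign each item its position (1..7) in the first ordering, then rewrite the second ordering as that position sequence:
positions: G→1, Y→2, Q→3, W→4, K→5, B→6, R→7
second ordering as positions: [7, 6, 3, 5, 1, 2, 4]
Discordant pairs = inversions in this position sequence.
7: 6, 3, 5, 1, 2, 4 → 6
6: 3, 5, 1, 2, 4 → 5
3: 1, 2 → 2
5: 1, 2, 4 → 3
1: 0
2: 0
4: 0
Total: 6 + 5 + 2 + 3 + 0 + 0 + 0 = 16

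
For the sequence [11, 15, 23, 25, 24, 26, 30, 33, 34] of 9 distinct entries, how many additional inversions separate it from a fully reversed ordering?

Maximum inversions for 9 distinct elements is C(9, 2) = 9·8/2 = 36.
Current inversions — for each element, count later smaller elements:
11: 0
15: 0
23: 0
25: 1
24: 0
26: 0
30: 0
33: 0
34: 0
Current total: 0 + 0 + 0 + 1 + 0 + 0 + 0 + 0 + 0 = 1
Shortfall: 36 − 1 = 35

35 inversions short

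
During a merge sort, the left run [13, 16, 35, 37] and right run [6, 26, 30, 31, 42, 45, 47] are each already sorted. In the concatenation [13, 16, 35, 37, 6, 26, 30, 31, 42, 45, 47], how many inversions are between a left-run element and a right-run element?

There are 10 cross-inversions.

Take each right-half value and tally the left-half values above it:
r = 6: 13, 16, 35, 37 → 4
r = 26: 35, 37 → 2
r = 30: 35, 37 → 2
r = 31: 35, 37 → 2
r = 42: none → 0
r = 45: none → 0
r = 47: none → 0
Cross-inversions: 4 + 2 + 2 + 2 + 0 + 0 + 0 = 10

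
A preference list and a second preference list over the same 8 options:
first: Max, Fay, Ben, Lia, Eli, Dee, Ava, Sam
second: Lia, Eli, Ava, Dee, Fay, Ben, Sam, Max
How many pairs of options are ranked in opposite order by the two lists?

Assign each item its position (1..8) in the first ordering, then rewrite the second ordering as that position sequence:
positions: Max→1, Fay→2, Ben→3, Lia→4, Eli→5, Dee→6, Ava→7, Sam→8
second ordering as positions: [4, 5, 7, 6, 2, 3, 8, 1]
Discordant pairs = inversions in this position sequence.
4: 2, 3, 1 → 3
5: 2, 3, 1 → 3
7: 6, 2, 3, 1 → 4
6: 2, 3, 1 → 3
2: 1 → 1
3: 1 → 1
8: 1 → 1
1: 0
Total: 3 + 3 + 4 + 3 + 1 + 1 + 1 + 0 = 16

Pairs: 16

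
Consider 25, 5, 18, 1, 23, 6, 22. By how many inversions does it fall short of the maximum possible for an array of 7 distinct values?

Maximum inversions for 7 distinct elements is C(7, 2) = 7·6/2 = 21.
Current inversions — for each element, count later smaller elements:
25: 6
5: 1
18: 2
1: 0
23: 2
6: 0
22: 0
Current total: 6 + 1 + 2 + 0 + 2 + 0 + 0 = 11
Shortfall: 21 − 11 = 10

10 inversions short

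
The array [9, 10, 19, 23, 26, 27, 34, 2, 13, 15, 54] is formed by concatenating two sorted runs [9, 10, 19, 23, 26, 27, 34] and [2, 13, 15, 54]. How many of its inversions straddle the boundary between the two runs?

17

For each element r of the right run, count left-run elements greater than r:
r = 2: 9, 10, 19, 23, 26, 27, 34 → 7
r = 13: 19, 23, 26, 27, 34 → 5
r = 15: 19, 23, 26, 27, 34 → 5
r = 54: none → 0
Cross-inversions: 7 + 5 + 5 + 0 = 17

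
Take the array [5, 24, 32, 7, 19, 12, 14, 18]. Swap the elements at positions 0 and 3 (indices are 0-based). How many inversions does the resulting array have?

14 inversions

Positions 0 and 3 hold 5 and 7; after swapping, the array is [7, 24, 32, 5, 19, 12, 14, 18].
Element-by-element contributions:
7 → 5 → 1
24 → 5, 19, 12, 14, 18 → 5
32 → 5, 19, 12, 14, 18 → 5
5 → none → 0
19 → 12, 14, 18 → 3
12 → none → 0
14 → none → 0
18 → none → 0
Sum: 1 + 5 + 5 + 0 + 3 + 0 + 0 + 0 = 14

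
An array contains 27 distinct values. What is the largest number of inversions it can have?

351 inversions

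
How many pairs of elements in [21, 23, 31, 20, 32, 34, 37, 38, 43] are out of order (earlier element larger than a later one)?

Element-by-element contributions:
21: 1
23: 1
31: 1
20: 0
32: 0
34: 0
37: 0
38: 0
43: 0
Sum: 1 + 1 + 1 + 0 + 0 + 0 + 0 + 0 + 0 = 3

3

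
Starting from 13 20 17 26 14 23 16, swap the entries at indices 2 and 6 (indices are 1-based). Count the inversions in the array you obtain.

Inversions: 10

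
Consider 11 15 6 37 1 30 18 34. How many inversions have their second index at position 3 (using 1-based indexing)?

The element at index 3 is 6.
Elements before it: 11, 15
Those larger than 6: 11, 15

2 such elements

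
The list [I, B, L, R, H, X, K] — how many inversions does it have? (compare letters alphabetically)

7 inversions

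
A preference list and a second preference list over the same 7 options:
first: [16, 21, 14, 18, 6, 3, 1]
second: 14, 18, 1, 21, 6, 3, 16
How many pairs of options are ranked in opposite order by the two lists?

Assign each item its position (1..7) in the first ordering, then rewrite the second ordering as that position sequence:
positions: 16→1, 21→2, 14→3, 18→4, 6→5, 3→6, 1→7
second ordering as positions: [3, 4, 7, 2, 5, 6, 1]
Discordant pairs = inversions in this position sequence.
3: 2, 1 → 2
4: 2, 1 → 2
7: 2, 5, 6, 1 → 4
2: 1 → 1
5: 1 → 1
6: 1 → 1
1: 0
Total: 2 + 2 + 4 + 1 + 1 + 1 + 0 = 11

11 pairs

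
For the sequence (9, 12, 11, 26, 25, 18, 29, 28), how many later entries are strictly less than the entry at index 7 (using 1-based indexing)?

1 such element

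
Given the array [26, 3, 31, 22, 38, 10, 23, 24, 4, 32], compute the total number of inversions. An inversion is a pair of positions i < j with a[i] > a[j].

Count, for each position, how many later elements it exceeds:
26 → 3, 22, 10, 23, 24, 4 → 6
3 → none → 0
31 → 22, 10, 23, 24, 4 → 5
22 → 10, 4 → 2
38 → 10, 23, 24, 4, 32 → 5
10 → 4 → 1
23 → 4 → 1
24 → 4 → 1
4 → none → 0
32 → none → 0
Sum: 6 + 0 + 5 + 2 + 5 + 1 + 1 + 1 + 0 + 0 = 21

21 inversions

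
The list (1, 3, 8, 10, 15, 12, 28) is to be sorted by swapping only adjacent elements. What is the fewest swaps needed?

Minimum adjacent swaps = number of inversions (each swap of adjacent out-of-order elements removes one inversion and no swap can remove more).
Count inversions — for each element, later elements that are smaller:
1: none → 0
3: none → 0
8: none → 0
10: none → 0
15: 12 → 1
12: none → 0
28: none → 0
Total inversions: 0 + 0 + 0 + 0 + 1 + 0 + 0 = 1

1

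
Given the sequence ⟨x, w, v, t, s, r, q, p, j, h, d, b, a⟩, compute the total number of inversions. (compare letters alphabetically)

There are 78 inversions.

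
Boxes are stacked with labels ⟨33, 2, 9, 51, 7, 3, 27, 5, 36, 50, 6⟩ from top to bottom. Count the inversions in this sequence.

Inversions: 25

Sweep left to right; for each value list the smaller values that follow it:
33: 7
2: 0
9: 4
51: 7
7: 3
3: 0
27: 2
5: 0
36: 1
50: 1
6: 0
Sum: 7 + 0 + 4 + 7 + 3 + 0 + 2 + 0 + 1 + 1 + 0 = 25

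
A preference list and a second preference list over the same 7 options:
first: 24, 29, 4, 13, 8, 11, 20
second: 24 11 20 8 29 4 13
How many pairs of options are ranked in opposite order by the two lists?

Assign each item its position (1..7) in the first ordering, then rewrite the second ordering as that position sequence:
positions: 24→1, 29→2, 4→3, 13→4, 8→5, 11→6, 20→7
second ordering as positions: [1, 6, 7, 5, 2, 3, 4]
Discordant pairs = inversions in this position sequence.
1: 0
6: 5, 2, 3, 4 → 4
7: 5, 2, 3, 4 → 4
5: 2, 3, 4 → 3
2: 0
3: 0
4: 0
Total: 0 + 4 + 4 + 3 + 0 + 0 + 0 = 11

11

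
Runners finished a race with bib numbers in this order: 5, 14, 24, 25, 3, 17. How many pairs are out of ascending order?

6

Sweep left to right; for each value list the smaller values that follow it:
5 → 3 → 1
14 → 3 → 1
24 → 3, 17 → 2
25 → 3, 17 → 2
3 → none → 0
17 → none → 0
Sum: 1 + 1 + 2 + 2 + 0 + 0 = 6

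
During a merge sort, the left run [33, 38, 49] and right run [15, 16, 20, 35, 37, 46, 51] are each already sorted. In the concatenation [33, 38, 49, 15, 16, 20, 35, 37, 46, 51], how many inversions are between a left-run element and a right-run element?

Split inversions: 14

Take each right-half value and tally the left-half values above it:
r = 15: 33, 38, 49 → 3
r = 16: 33, 38, 49 → 3
r = 20: 33, 38, 49 → 3
r = 35: 38, 49 → 2
r = 37: 38, 49 → 2
r = 46: 49 → 1
r = 51: none → 0
Cross-inversions: 3 + 3 + 3 + 2 + 2 + 1 + 0 = 14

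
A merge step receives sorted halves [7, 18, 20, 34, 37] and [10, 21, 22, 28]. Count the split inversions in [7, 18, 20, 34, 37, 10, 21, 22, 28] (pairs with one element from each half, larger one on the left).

Count, for every r in R, how many entries of L exceed r:
r = 10: 18, 20, 34, 37 → 4
r = 21: 34, 37 → 2
r = 22: 34, 37 → 2
r = 28: 34, 37 → 2
Cross-inversions: 4 + 2 + 2 + 2 = 10

10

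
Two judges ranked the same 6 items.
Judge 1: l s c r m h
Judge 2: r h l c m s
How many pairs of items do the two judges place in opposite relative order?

9 discordant pairs

Assign each item its position (1..6) in the first ordering, then rewrite the second ordering as that position sequence:
positions: l→1, s→2, c→3, r→4, m→5, h→6
second ordering as positions: [4, 6, 1, 3, 5, 2]
Discordant pairs = inversions in this position sequence.
4: 1, 3, 2 → 3
6: 1, 3, 5, 2 → 4
1: 0
3: 2 → 1
5: 2 → 1
2: 0
Total: 3 + 4 + 0 + 1 + 1 + 0 = 9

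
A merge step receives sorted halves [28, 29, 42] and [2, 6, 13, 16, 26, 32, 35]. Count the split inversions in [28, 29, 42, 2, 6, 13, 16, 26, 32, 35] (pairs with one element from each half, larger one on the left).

17

For each element r of the right run, count left-run elements greater than r:
r = 2: 28, 29, 42 → 3
r = 6: 28, 29, 42 → 3
r = 13: 28, 29, 42 → 3
r = 16: 28, 29, 42 → 3
r = 26: 28, 29, 42 → 3
r = 32: 42 → 1
r = 35: 42 → 1
Cross-inversions: 3 + 3 + 3 + 3 + 3 + 1 + 1 = 17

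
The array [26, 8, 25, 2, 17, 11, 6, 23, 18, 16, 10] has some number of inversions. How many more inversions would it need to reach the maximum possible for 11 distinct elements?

Maximum inversions for 11 distinct elements is C(11, 2) = 11·10/2 = 55.
Current inversions — for each element, count later smaller elements:
26: 10
8: 2
25: 8
2: 0
17: 4
11: 2
6: 0
23: 3
18: 2
16: 1
10: 0
Current total: 10 + 2 + 8 + 0 + 4 + 2 + 0 + 3 + 2 + 1 + 0 = 32
Shortfall: 55 − 32 = 23

23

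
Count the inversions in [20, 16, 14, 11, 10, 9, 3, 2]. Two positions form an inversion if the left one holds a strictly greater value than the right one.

Count, for each position, how many later elements it exceeds:
20: 7
16: 6
14: 5
11: 4
10: 3
9: 2
3: 1
2: 0
Sum: 7 + 6 + 5 + 4 + 3 + 2 + 1 + 0 = 28

Inversions: 28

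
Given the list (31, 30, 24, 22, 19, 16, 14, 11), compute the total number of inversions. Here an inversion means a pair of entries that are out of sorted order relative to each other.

There are 28 inversions.

Sweep left to right; for each value list the smaller values that follow it:
31 → 30, 24, 22, 19, 16, 14, 11 → 7
30 → 24, 22, 19, 16, 14, 11 → 6
24 → 22, 19, 16, 14, 11 → 5
22 → 19, 16, 14, 11 → 4
19 → 16, 14, 11 → 3
16 → 14, 11 → 2
14 → 11 → 1
11 → none → 0
Sum: 7 + 6 + 5 + 4 + 3 + 2 + 1 + 0 = 28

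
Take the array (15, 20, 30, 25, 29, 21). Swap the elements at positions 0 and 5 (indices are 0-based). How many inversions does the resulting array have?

Positions 0 and 5 hold 15 and 21; after swapping, the array is [21, 20, 30, 25, 29, 15].
Element-by-element contributions:
21 → 20, 15 → 2
20 → 15 → 1
30 → 25, 29, 15 → 3
25 → 15 → 1
29 → 15 → 1
15 → none → 0
Sum: 2 + 1 + 3 + 1 + 1 + 0 = 8

8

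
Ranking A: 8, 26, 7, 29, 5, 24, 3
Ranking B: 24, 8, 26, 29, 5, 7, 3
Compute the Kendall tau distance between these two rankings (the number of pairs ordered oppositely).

7

Assign each item its position (1..7) in the first ordering, then rewrite the second ordering as that position sequence:
positions: 8→1, 26→2, 7→3, 29→4, 5→5, 24→6, 3→7
second ordering as positions: [6, 1, 2, 4, 5, 3, 7]
Discordant pairs = inversions in this position sequence.
6: 1, 2, 4, 5, 3 → 5
1: 0
2: 0
4: 3 → 1
5: 3 → 1
3: 0
7: 0
Total: 5 + 0 + 0 + 1 + 1 + 0 + 0 = 7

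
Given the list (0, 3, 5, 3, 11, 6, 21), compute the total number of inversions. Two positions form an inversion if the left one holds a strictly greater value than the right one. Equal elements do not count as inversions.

2 inversions

Sweep left to right; for each value list the smaller values that follow it:
0 → none → 0
3 → none → 0
5 → 3 → 1
3 → none → 0
11 → 6 → 1
6 → none → 0
21 → none → 0
Sum: 0 + 0 + 1 + 0 + 1 + 0 + 0 = 2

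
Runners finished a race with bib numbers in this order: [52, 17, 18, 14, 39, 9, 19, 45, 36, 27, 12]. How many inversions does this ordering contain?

Count, for each position, how many later elements it exceeds:
52: 10
17: 3
18: 3
14: 2
39: 5
9: 0
19: 1
45: 3
36: 2
27: 1
12: 0
Sum: 10 + 3 + 3 + 2 + 5 + 0 + 1 + 3 + 2 + 1 + 0 = 30

30 inversions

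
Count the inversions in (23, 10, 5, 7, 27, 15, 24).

Sweep left to right; for each value list the smaller values that follow it:
23 → 10, 5, 7, 15 → 4
10 → 5, 7 → 2
5 → none → 0
7 → none → 0
27 → 15, 24 → 2
15 → none → 0
24 → none → 0
Sum: 4 + 2 + 0 + 0 + 2 + 0 + 0 = 8

Out-of-order pairs: 8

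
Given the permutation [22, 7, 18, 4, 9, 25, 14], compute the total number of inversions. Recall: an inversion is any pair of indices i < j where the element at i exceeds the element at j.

For each element, count later entries that are smaller:
22: 5
7: 1
18: 3
4: 0
9: 0
25: 1
14: 0
Sum: 5 + 1 + 3 + 0 + 0 + 1 + 0 = 10

There are 10 out-of-order pairs.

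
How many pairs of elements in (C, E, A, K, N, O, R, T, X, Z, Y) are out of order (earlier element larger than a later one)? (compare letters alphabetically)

3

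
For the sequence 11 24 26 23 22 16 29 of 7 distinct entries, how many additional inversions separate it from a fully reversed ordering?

Maximum inversions for 7 distinct elements is C(7, 2) = 7·6/2 = 21.
Current inversions — for each element, count later smaller elements:
11: 0
24: 3
26: 3
23: 2
22: 1
16: 0
29: 0
Current total: 0 + 3 + 3 + 2 + 1 + 0 + 0 = 9
Shortfall: 21 − 9 = 12

12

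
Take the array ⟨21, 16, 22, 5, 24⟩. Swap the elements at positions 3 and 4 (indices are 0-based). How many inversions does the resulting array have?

5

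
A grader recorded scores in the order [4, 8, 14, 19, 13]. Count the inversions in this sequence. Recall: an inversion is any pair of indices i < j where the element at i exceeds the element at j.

Listing every pair i<j with a[i]>a[j] (using 0-based positions):
(2,4): 14 > 13
(3,4): 19 > 13
That's 2 pairs.

Out-of-order pairs: 2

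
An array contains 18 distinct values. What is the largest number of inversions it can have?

153 inversions

A reversed (strictly descending) arrangement makes every pair an inversion, giving C(18, 2) inversions.
C(18, 2) = 18·17/2 = 153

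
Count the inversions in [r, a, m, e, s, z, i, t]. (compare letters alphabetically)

Sweep left to right; for each value list the smaller values that follow it:
r → a, m, e, i → 4
a → none → 0
m → e, i → 2
e → none → 0
s → i → 1
z → i, t → 2
i → none → 0
t → none → 0
Sum: 4 + 0 + 2 + 0 + 1 + 2 + 0 + 0 = 9

9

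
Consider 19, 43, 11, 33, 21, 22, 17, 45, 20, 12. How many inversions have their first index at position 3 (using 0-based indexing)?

The element at index 3 is 33.
Elements after it: 21, 22, 17, 45, 20, 12
Those smaller than 33: 21, 22, 17, 20, 12

5 such elements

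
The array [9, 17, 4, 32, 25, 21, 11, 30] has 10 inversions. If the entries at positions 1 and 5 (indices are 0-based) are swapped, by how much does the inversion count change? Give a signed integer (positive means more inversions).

Positions 1 and 5 hold 17 and 21; after swapping, the array is [9, 21, 4, 32, 25, 17, 11, 30].
Element-by-element contributions:
9 → 4 → 1
21 → 4, 17, 11 → 3
4 → none → 0
32 → 25, 17, 11, 30 → 4
25 → 17, 11 → 2
17 → 11 → 1
11 → none → 0
30 → none → 0
Sum: 1 + 3 + 0 + 4 + 2 + 1 + 0 + 0 = 11
Change: 11 − 10 = +1

+1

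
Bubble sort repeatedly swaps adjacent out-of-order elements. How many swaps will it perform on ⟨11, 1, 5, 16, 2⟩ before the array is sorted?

Minimum adjacent swaps = number of inversions (each swap of adjacent out-of-order elements removes one inversion and no swap can remove more).
Count inversions — for each element, later elements that are smaller:
11: 1, 5, 2 → 3
1: none → 0
5: 2 → 1
16: 2 → 1
2: none → 0
Total inversions: 3 + 0 + 1 + 1 + 0 = 5

5 adjacent swaps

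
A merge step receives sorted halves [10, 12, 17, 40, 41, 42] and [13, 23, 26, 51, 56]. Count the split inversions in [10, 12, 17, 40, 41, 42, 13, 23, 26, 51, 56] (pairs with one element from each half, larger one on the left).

10

Take each right-half value and tally the left-half values above it:
r = 13: 17, 40, 41, 42 → 4
r = 23: 40, 41, 42 → 3
r = 26: 40, 41, 42 → 3
r = 51: none → 0
r = 56: none → 0
Cross-inversions: 4 + 3 + 3 + 0 + 0 = 10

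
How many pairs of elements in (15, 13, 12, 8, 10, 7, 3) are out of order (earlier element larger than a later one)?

20 inversions

Sweep left to right; for each value list the smaller values that follow it:
15 → 13, 12, 8, 10, 7, 3 → 6
13 → 12, 8, 10, 7, 3 → 5
12 → 8, 10, 7, 3 → 4
8 → 7, 3 → 2
10 → 7, 3 → 2
7 → 3 → 1
3 → none → 0
Sum: 6 + 5 + 4 + 2 + 2 + 1 + 0 = 20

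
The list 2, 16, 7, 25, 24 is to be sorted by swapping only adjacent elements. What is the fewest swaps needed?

There are 2 adjacent swaps.

Minimum adjacent swaps = number of inversions (each swap of adjacent out-of-order elements removes one inversion and no swap can remove more).
Count inversions — for each element, later elements that are smaller:
2: none → 0
16: 7 → 1
7: none → 0
25: 24 → 1
24: none → 0
Total inversions: 0 + 1 + 0 + 1 + 0 = 2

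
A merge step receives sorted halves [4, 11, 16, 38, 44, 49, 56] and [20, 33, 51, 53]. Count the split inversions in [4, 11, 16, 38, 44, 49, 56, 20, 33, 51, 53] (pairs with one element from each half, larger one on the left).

Cross-inversions: 10

Count, for every r in R, how many entries of L exceed r:
r = 20: 38, 44, 49, 56 → 4
r = 33: 38, 44, 49, 56 → 4
r = 51: 56 → 1
r = 53: 56 → 1
Cross-inversions: 4 + 4 + 1 + 1 = 10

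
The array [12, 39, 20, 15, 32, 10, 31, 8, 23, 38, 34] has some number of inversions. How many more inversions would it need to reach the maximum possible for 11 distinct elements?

Maximum inversions for 11 distinct elements is C(11, 2) = 11·10/2 = 55.
Current inversions — for each element, count later smaller elements:
12: 2
39: 9
20: 3
15: 2
32: 4
10: 1
31: 2
8: 0
23: 0
38: 1
34: 0
Current total: 2 + 9 + 3 + 2 + 4 + 1 + 2 + 0 + 0 + 1 + 0 = 24
Shortfall: 55 − 24 = 31

31 inversions short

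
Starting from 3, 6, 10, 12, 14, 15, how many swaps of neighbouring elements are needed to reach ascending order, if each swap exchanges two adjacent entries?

0

The minimum number of adjacent swaps to sort an array equals its inversion count, since every such swap removes exactly one inversion.
Count inversions — for each element, later elements that are smaller:
3: none → 0
6: none → 0
10: none → 0
12: none → 0
14: none → 0
15: none → 0
Total inversions: 0 + 0 + 0 + 0 + 0 + 0 = 0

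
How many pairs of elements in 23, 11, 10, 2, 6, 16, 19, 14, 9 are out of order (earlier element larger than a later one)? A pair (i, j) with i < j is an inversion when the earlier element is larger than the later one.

Element-by-element contributions:
23 → 11, 10, 2, 6, 16, 19, 14, 9 → 8
11 → 10, 2, 6, 9 → 4
10 → 2, 6, 9 → 3
2 → none → 0
6 → none → 0
16 → 14, 9 → 2
19 → 14, 9 → 2
14 → 9 → 1
9 → none → 0
Sum: 8 + 4 + 3 + 0 + 0 + 2 + 2 + 1 + 0 = 20

20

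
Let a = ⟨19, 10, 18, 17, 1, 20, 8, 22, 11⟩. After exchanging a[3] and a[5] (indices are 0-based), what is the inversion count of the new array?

There are 19 inversions.

Positions 3 and 5 hold 17 and 20; after swapping, the array is [19, 10, 18, 20, 1, 17, 8, 22, 11].
Count, for each position, how many later elements it exceeds:
19: 6
10: 2
18: 4
20: 4
1: 0
17: 2
8: 0
22: 1
11: 0
Sum: 6 + 2 + 4 + 4 + 0 + 2 + 0 + 1 + 0 = 19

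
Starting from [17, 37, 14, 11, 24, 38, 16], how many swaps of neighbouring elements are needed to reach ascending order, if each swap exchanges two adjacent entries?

10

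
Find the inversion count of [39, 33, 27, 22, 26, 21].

14

Element-by-element contributions:
39 → 33, 27, 22, 26, 21 → 5
33 → 27, 22, 26, 21 → 4
27 → 22, 26, 21 → 3
22 → 21 → 1
26 → 21 → 1
21 → none → 0
Sum: 5 + 4 + 3 + 1 + 1 + 0 = 14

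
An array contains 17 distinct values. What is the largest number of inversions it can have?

There are 136 inversions.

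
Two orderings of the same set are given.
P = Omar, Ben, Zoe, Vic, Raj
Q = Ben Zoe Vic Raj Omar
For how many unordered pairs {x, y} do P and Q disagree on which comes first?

Assign each item its position (1..5) in the first ordering, then rewrite the second ordering as that position sequence:
positions: Omar→1, Ben→2, Zoe→3, Vic→4, Raj→5
second ordering as positions: [2, 3, 4, 5, 1]
Discordant pairs = inversions in this position sequence.
2: 1 → 1
3: 1 → 1
4: 1 → 1
5: 1 → 1
1: 0
Total: 1 + 1 + 1 + 1 + 0 = 4

4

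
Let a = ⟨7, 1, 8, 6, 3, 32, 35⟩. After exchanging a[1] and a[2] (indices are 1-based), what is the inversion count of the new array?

Positions 1 and 2 hold 7 and 1; after swapping, the array is [1, 7, 8, 6, 3, 32, 35].
Count, for each position, how many later elements it exceeds:
1: 0
7: 2
8: 2
6: 1
3: 0
32: 0
35: 0
Sum: 0 + 2 + 2 + 1 + 0 + 0 + 0 = 5

Inversions: 5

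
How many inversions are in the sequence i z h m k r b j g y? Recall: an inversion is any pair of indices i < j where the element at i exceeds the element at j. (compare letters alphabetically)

24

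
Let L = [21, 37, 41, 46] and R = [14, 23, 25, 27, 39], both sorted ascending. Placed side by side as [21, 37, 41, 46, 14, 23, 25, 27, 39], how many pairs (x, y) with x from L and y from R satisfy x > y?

There are 15 split inversions.

For each element r of the right run, count left-run elements greater than r:
r = 14: 21, 37, 41, 46 → 4
r = 23: 37, 41, 46 → 3
r = 25: 37, 41, 46 → 3
r = 27: 37, 41, 46 → 3
r = 39: 41, 46 → 2
Cross-inversions: 4 + 3 + 3 + 3 + 2 = 15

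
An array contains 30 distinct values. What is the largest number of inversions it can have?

Inversions: 435

The maximum occurs when the array is in strictly decreasing order: every one of the C(30, 2) pairs is inverted.
C(30, 2) = 30·29/2 = 435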